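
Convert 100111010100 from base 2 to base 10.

Sum of powers of 2 for each 1-bit:
2^2 + 2^4 + 2^6 + 2^7 + 2^8 + 2^11
= 4 + 16 + 64 + 128 + 256 + 2048
= 2516



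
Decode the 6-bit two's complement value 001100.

Binary: 001100
Sign bit: 0 (non-negative)
Read directly as an unsigned value:
001100 = 8 + 4 = 12
Value: 12



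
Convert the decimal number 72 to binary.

Using repeated division by 2:
72 ÷ 2 = 36 remainder 0
36 ÷ 2 = 18 remainder 0
18 ÷ 2 = 9 remainder 0
9 ÷ 2 = 4 remainder 1
4 ÷ 2 = 2 remainder 0
2 ÷ 2 = 1 remainder 0
1 ÷ 2 = 0 remainder 1
Reading remainders bottom to top: 1001000



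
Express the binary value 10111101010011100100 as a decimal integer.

Sum of powers of 2 for each 1-bit:
2^2 + 2^5 + 2^6 + 2^7 + 2^10 + 2^12 + 2^14 + 2^15 + 2^16 + 2^17 + 2^19
= 4 + 32 + 64 + 128 + 1024 + 4096 + 16384 + 32768 + 65536 + 131072 + 524288
= 775396



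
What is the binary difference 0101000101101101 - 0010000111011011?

Method 1 - Direct subtraction (column by column from the right: bit − bit − borrow-in; if negative, add 2 and borrow 1 from the next column):
borrow: 0101111100100100
        0101000101101101
-       0010000111011011
------------------------
        0010111110010010

Method 2 - Add two's complement:
Two's complement of 0010000111011011: invert → 1101111000100100, add 1 → 1101111000100101
  0101000101101101
+ 1101111000100101
------------------
 10010111110010010  (end carry out of the top bit = 1)
Discarding the end carry: 0010111110010010
Decimal check:
  0101000101101101 = 16384 + 4096 + 256 + 64 + 32 + 8 + 4 + 1 = 20845
  0010000111011011 = 8192 + 256 + 128 + 64 + 16 + 8 + 2 + 1 = 8667
  20845 - 8667 = 12178, and 0010111110010010 = 8192 + 2048 + 1024 + 512 + 256 + 128 + 16 + 2 = 12178 ✓



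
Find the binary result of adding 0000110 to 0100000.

Add column by column from the right: bit + bit + carry-in; write the sum mod 2, carry 1 when the sum is 2 or 3.
carry:  0000000
        0000110
+       0100000
---------------
       00100110
(the carry out of the leftmost column, 0, becomes the leading bit)
Decimal check:
  0000110 = 4 + 2 = 6
  0100000 = 32
  6 + 32 = 38, and 00100110 = 32 + 4 + 2 = 38 ✓



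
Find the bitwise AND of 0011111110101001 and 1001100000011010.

AND: 1 only when both bits are 1
  0011111110101001
& 1001100000011010
------------------
  0001100000001000
Decimal: 16297 & 38938 = 6152



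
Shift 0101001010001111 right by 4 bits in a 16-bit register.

Original: 0101001010001111 (decimal 21135)
Shift right by 4 positions
Drop the 4 low bits; fill with zeros on the left
Result: 0000010100101000 (decimal 1320)
Equivalent: 21135 >> 4 = 21135 ÷ 2^4 = 1320



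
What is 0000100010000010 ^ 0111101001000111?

XOR: 1 when bits differ
  0000100010000010
^ 0111101001000111
------------------
  0111001011000101
Decimal: 2178 ^ 31303 = 29381



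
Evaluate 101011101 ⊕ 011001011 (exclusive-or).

XOR: 1 when bits differ
  101011101
^ 011001011
-----------
  110010110
Decimal: 349 ^ 203 = 406



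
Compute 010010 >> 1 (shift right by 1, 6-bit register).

Original: 010010 (decimal 18)
Shift right by 1 position
Drop the 1 low bit; fill with zero on the left
Result: 001001 (decimal 9)
Equivalent: 18 >> 1 = 18 ÷ 2^1 = 9



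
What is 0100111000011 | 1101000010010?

OR: 1 when either bit is 1
  0100111000011
| 1101000010010
---------------
  1101111010011
Decimal: 2499 | 6674 = 7123



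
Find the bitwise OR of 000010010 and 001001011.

OR: 1 when either bit is 1
  000010010
| 001001011
-----------
  001011011
Decimal: 18 | 75 = 91



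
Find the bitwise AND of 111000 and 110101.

AND: 1 only when both bits are 1
  111000
& 110101
--------
  110000
Decimal: 56 & 53 = 48



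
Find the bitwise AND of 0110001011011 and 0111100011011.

AND: 1 only when both bits are 1
  0110001011011
& 0111100011011
---------------
  0110000011011
Decimal: 3163 & 3867 = 3099



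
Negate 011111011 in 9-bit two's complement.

Original: 011111011
Step 1 - Invert all bits: 100000100
Step 2 - Add 1: 100000101
Verification: 011111011 + 100000101 = 1000000000; discarding the end carry (carry out of the top bit) leaves the 9-bit value 000000000, as required for x + (-x)



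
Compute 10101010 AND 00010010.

AND: 1 only when both bits are 1
  10101010
& 00010010
----------
  00000010
Decimal: 170 & 18 = 2



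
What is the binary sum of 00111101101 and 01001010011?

Add column by column from the right: bit + bit + carry-in; write the sum mod 2, carry 1 when the sum is 2 or 3.
carry:  11111111110
        00111101101
+       01001010011
-------------------
       010001000000
(the carry out of the leftmost column, 0, becomes the leading bit)
Decimal check:
  00111101101 = 256 + 128 + 64 + 32 + 8 + 4 + 1 = 493
  01001010011 = 512 + 64 + 16 + 2 + 1 = 595
  493 + 595 = 1088, and 010001000000 = 1024 + 64 = 1088 ✓



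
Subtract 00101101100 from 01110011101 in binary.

Method 1 - Direct subtraction (column by column from the right: bit − bit − borrow-in; if negative, add 2 and borrow 1 from the next column):
borrow: 00011000000
        01110011101
-       00101101100
-------------------
        01000110001

Method 2 - Add two's complement:
Two's complement of 00101101100: invert → 11010010011, add 1 → 11010010100
  01110011101
+ 11010010100
-------------
 101000110001  (end carry out of the top bit = 1)
Discarding the end carry: 01000110001
Decimal check:
  01110011101 = 512 + 256 + 128 + 16 + 8 + 4 + 1 = 925
  00101101100 = 256 + 64 + 32 + 8 + 4 = 364
  925 - 364 = 561, and 01000110001 = 512 + 32 + 16 + 1 = 561 ✓



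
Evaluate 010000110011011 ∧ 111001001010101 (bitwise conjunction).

AND: 1 only when both bits are 1
  010000110011011
& 111001001010101
-----------------
  010000000010001
Decimal: 8603 & 29269 = 8209



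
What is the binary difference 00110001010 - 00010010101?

Method 1 - Direct subtraction (column by column from the right: bit − bit − borrow-in; if negative, add 2 and borrow 1 from the next column):
borrow: 00111101010
        00110001010
-       00010010101
-------------------
        00011110101

Method 2 - Add two's complement:
Two's complement of 00010010101: invert → 11101101010, add 1 → 11101101011
  00110001010
+ 11101101011
-------------
 100011110101  (end carry out of the top bit = 1)
Discarding the end carry: 00011110101
Decimal check:
  00110001010 = 256 + 128 + 8 + 2 = 394
  00010010101 = 128 + 16 + 4 + 1 = 149
  394 - 149 = 245, and 00011110101 = 128 + 64 + 32 + 16 + 4 + 1 = 245 ✓



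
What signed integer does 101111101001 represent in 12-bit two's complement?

Binary: 101111101001
Sign bit: 1 (negative)
Invert: 010000010110
Add 1:  010000010111
Magnitude: 010000010111 = 1024 + 16 + 4 + 2 + 1 = 1047
Value: -1047



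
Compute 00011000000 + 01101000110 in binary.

Add column by column from the right: bit + bit + carry-in; write the sum mod 2, carry 1 when the sum is 2 or 3.
carry:  11110000000
        00011000000
+       01101000110
-------------------
       010000000110
(the carry out of the leftmost column, 0, becomes the leading bit)
Decimal check:
  00011000000 = 128 + 64 = 192
  01101000110 = 512 + 256 + 64 + 4 + 2 = 838
  192 + 838 = 1030, and 010000000110 = 1024 + 4 + 2 = 1030 ✓



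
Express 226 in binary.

Using repeated division by 2:
226 ÷ 2 = 113 remainder 0
113 ÷ 2 = 56 remainder 1
56 ÷ 2 = 28 remainder 0
28 ÷ 2 = 14 remainder 0
14 ÷ 2 = 7 remainder 0
7 ÷ 2 = 3 remainder 1
3 ÷ 2 = 1 remainder 1
1 ÷ 2 = 0 remainder 1
Reading remainders bottom to top: 11100010



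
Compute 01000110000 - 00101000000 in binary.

Method 1 - Direct subtraction (column by column from the right: bit − bit − borrow-in; if negative, add 2 and borrow 1 from the next column):
borrow: 01110000000
        01000110000
-       00101000000
-------------------
        00011110000

Method 2 - Add two's complement:
Two's complement of 00101000000: invert → 11010111111, add 1 → 11011000000
  01000110000
+ 11011000000
-------------
 100011110000  (end carry out of the top bit = 1)
Discarding the end carry: 00011110000
Decimal check:
  01000110000 = 512 + 32 + 16 = 560
  00101000000 = 256 + 64 = 320
  560 - 320 = 240, and 00011110000 = 128 + 64 + 32 + 16 = 240 ✓



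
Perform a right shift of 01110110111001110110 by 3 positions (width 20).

Original: 01110110111001110110 (decimal 487030)
Shift right by 3 positions
Drop the 3 low bits; fill with zeros on the left
Result: 00001110110111001110 (decimal 60878)
Equivalent: 487030 >> 3 = 487030 ÷ 2^3 = 60878



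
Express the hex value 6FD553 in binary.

Convert each hex digit to 4 bits:
  6 = 0110
  F = 1111
  D = 1101
  5 = 0101
  5 = 0101
  3 = 0011
Concatenate: 011011111101010101010011



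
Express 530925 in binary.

Using repeated division by 2:
530925 ÷ 2 = 265462 remainder 1
265462 ÷ 2 = 132731 remainder 0
132731 ÷ 2 = 66365 remainder 1
66365 ÷ 2 = 33182 remainder 1
33182 ÷ 2 = 16591 remainder 0
16591 ÷ 2 = 8295 remainder 1
8295 ÷ 2 = 4147 remainder 1
4147 ÷ 2 = 2073 remainder 1
2073 ÷ 2 = 1036 remainder 1
1036 ÷ 2 = 518 remainder 0
518 ÷ 2 = 259 remainder 0
259 ÷ 2 = 129 remainder 1
129 ÷ 2 = 64 remainder 1
64 ÷ 2 = 32 remainder 0
32 ÷ 2 = 16 remainder 0
16 ÷ 2 = 8 remainder 0
8 ÷ 2 = 4 remainder 0
4 ÷ 2 = 2 remainder 0
2 ÷ 2 = 1 remainder 0
1 ÷ 2 = 0 remainder 1
Reading remainders bottom to top: 10000001100111101101



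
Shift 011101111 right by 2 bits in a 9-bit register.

Original: 011101111 (decimal 239)
Shift right by 2 positions
Drop the 2 low bits; fill with zeros on the left
Result: 000111011 (decimal 59)
Equivalent: 239 >> 2 = 239 ÷ 2^2 = 59



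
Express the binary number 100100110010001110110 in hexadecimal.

Group into 4-bit nibbles from right:
  0001 = 1
  0010 = 2
  0110 = 6
  0100 = 4
  0111 = 7
  0110 = 6
Result: 126476



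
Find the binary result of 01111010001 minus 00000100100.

Method 1 - Direct subtraction (column by column from the right: bit − bit − borrow-in; if negative, add 2 and borrow 1 from the next column):
borrow: 00001011000
        01111010001
-       00000100100
-------------------
        01110101101

Method 2 - Add two's complement:
Two's complement of 00000100100: invert → 11111011011, add 1 → 11111011100
  01111010001
+ 11111011100
-------------
 101110101101  (end carry out of the top bit = 1)
Discarding the end carry: 01110101101
Decimal check:
  01111010001 = 512 + 256 + 128 + 64 + 16 + 1 = 977
  00000100100 = 32 + 4 = 36
  977 - 36 = 941, and 01110101101 = 512 + 256 + 128 + 32 + 8 + 4 + 1 = 941 ✓



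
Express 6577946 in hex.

Using repeated division by 16 (digits 10–15 are A–F):
6577946 ÷ 16 = 411121 remainder 10 (A)
411121 ÷ 16 = 25695 remainder 1
25695 ÷ 16 = 1605 remainder 15 (F)
1605 ÷ 16 = 100 remainder 5
100 ÷ 16 = 6 remainder 4
6 ÷ 16 = 0 remainder 6
Reading remainders bottom to top: 645F1A



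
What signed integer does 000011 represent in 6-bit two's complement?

Binary: 000011
Sign bit: 0 (non-negative)
Read directly as an unsigned value:
000011 = 2 + 1 = 3
Value: 3



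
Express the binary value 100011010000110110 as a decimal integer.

Sum of powers of 2 for each 1-bit:
2^1 + 2^2 + 2^4 + 2^5 + 2^10 + 2^12 + 2^13 + 2^17
= 2 + 4 + 16 + 32 + 1024 + 4096 + 8192 + 131072
= 144438



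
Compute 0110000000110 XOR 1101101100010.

XOR: 1 when bits differ
  0110000000110
^ 1101101100010
---------------
  1011101100100
Decimal: 3078 ^ 7010 = 5988



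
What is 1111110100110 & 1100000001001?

AND: 1 only when both bits are 1
  1111110100110
& 1100000001001
---------------
  1100000000000
Decimal: 8102 & 6153 = 6144



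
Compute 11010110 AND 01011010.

AND: 1 only when both bits are 1
  11010110
& 01011010
----------
  01010010
Decimal: 214 & 90 = 82



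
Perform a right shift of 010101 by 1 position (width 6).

Original: 010101 (decimal 21)
Shift right by 1 position
Drop the 1 low bit; fill with zero on the left
Result: 001010 (decimal 10)
Equivalent: 21 >> 1 = 21 ÷ 2^1 = 10



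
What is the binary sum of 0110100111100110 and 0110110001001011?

Add column by column from the right: bit + bit + carry-in; write the sum mod 2, carry 1 when the sum is 2 or 3.
carry:  1101001110011100
        0110100111100110
+       0110110001001011
------------------------
       01101011000110001
(the carry out of the leftmost column, 0, becomes the leading bit)
Decimal check:
  0110100111100110 = 16384 + 8192 + 2048 + 256 + 128 + 64 + 32 + 4 + 2 = 27110
  0110110001001011 = 16384 + 8192 + 2048 + 1024 + 64 + 8 + 2 + 1 = 27723
  27110 + 27723 = 54833, and 01101011000110001 = 32768 + 16384 + 4096 + 1024 + 512 + 32 + 16 + 1 = 54833 ✓



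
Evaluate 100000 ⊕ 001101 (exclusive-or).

XOR: 1 when bits differ
  100000
^ 001101
--------
  101101
Decimal: 32 ^ 13 = 45



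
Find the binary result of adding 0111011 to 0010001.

Add column by column from the right: bit + bit + carry-in; write the sum mod 2, carry 1 when the sum is 2 or 3.
carry:  1100110
        0111011
+       0010001
---------------
       01001100
(the carry out of the leftmost column, 0, becomes the leading bit)
Decimal check:
  0111011 = 32 + 16 + 8 + 2 + 1 = 59
  0010001 = 16 + 1 = 17
  59 + 17 = 76, and 01001100 = 64 + 8 + 4 = 76 ✓



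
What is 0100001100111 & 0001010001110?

AND: 1 only when both bits are 1
  0100001100111
& 0001010001110
---------------
  0000000000110
Decimal: 2151 & 654 = 6



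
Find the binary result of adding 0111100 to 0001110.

Add column by column from the right: bit + bit + carry-in; write the sum mod 2, carry 1 when the sum is 2 or 3.
carry:  1111000
        0111100
+       0001110
---------------
       01001010
(the carry out of the leftmost column, 0, becomes the leading bit)
Decimal check:
  0111100 = 32 + 16 + 8 + 4 = 60
  0001110 = 8 + 4 + 2 = 14
  60 + 14 = 74, and 01001010 = 64 + 8 + 2 = 74 ✓



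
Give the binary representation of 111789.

Using repeated division by 2:
111789 ÷ 2 = 55894 remainder 1
55894 ÷ 2 = 27947 remainder 0
27947 ÷ 2 = 13973 remainder 1
13973 ÷ 2 = 6986 remainder 1
6986 ÷ 2 = 3493 remainder 0
3493 ÷ 2 = 1746 remainder 1
1746 ÷ 2 = 873 remainder 0
873 ÷ 2 = 436 remainder 1
436 ÷ 2 = 218 remainder 0
218 ÷ 2 = 109 remainder 0
109 ÷ 2 = 54 remainder 1
54 ÷ 2 = 27 remainder 0
27 ÷ 2 = 13 remainder 1
13 ÷ 2 = 6 remainder 1
6 ÷ 2 = 3 remainder 0
3 ÷ 2 = 1 remainder 1
1 ÷ 2 = 0 remainder 1
Reading remainders bottom to top: 11011010010101101



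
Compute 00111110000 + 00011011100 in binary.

Add column by column from the right: bit + bit + carry-in; write the sum mod 2, carry 1 when the sum is 2 or 3.
carry:  01111100000
        00111110000
+       00011011100
-------------------
       001011001100
(the carry out of the leftmost column, 0, becomes the leading bit)
Decimal check:
  00111110000 = 256 + 128 + 64 + 32 + 16 = 496
  00011011100 = 128 + 64 + 16 + 8 + 4 = 220
  496 + 220 = 716, and 001011001100 = 512 + 128 + 64 + 8 + 4 = 716 ✓



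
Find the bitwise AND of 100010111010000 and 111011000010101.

AND: 1 only when both bits are 1
  100010111010000
& 111011000010101
-----------------
  100010000010000
Decimal: 17872 & 30229 = 17424



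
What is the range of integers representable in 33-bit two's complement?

For 33-bit two's complement:
Minimum: -2^32 = -4294967296
Maximum: 2^32 - 1 = 4294967295



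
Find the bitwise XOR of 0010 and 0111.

XOR: 1 when bits differ
  0010
^ 0111
------
  0101
Decimal: 2 ^ 7 = 5



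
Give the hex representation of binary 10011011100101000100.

Group into 4-bit nibbles from right:
  1001 = 9
  1011 = B
  1001 = 9
  0100 = 4
  0100 = 4
Result: 9B944



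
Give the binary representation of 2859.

Using repeated division by 2:
2859 ÷ 2 = 1429 remainder 1
1429 ÷ 2 = 714 remainder 1
714 ÷ 2 = 357 remainder 0
357 ÷ 2 = 178 remainder 1
178 ÷ 2 = 89 remainder 0
89 ÷ 2 = 44 remainder 1
44 ÷ 2 = 22 remainder 0
22 ÷ 2 = 11 remainder 0
11 ÷ 2 = 5 remainder 1
5 ÷ 2 = 2 remainder 1
2 ÷ 2 = 1 remainder 0
1 ÷ 2 = 0 remainder 1
Reading remainders bottom to top: 101100101011



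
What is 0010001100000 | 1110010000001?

OR: 1 when either bit is 1
  0010001100000
| 1110010000001
---------------
  1110011100001
Decimal: 1120 | 7297 = 7393



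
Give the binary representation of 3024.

Using repeated division by 2:
3024 ÷ 2 = 1512 remainder 0
1512 ÷ 2 = 756 remainder 0
756 ÷ 2 = 378 remainder 0
378 ÷ 2 = 189 remainder 0
189 ÷ 2 = 94 remainder 1
94 ÷ 2 = 47 remainder 0
47 ÷ 2 = 23 remainder 1
23 ÷ 2 = 11 remainder 1
11 ÷ 2 = 5 remainder 1
5 ÷ 2 = 2 remainder 1
2 ÷ 2 = 1 remainder 0
1 ÷ 2 = 0 remainder 1
Reading remainders bottom to top: 101111010000



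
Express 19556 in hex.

Using repeated division by 16 (digits 10–15 are A–F):
19556 ÷ 16 = 1222 remainder 4
1222 ÷ 16 = 76 remainder 6
76 ÷ 16 = 4 remainder 12 (C)
4 ÷ 16 = 0 remainder 4
Reading remainders bottom to top: 4C64



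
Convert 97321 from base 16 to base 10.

Expand by place value (powers of 16):
97321 = 9 × 16^4 + 7 × 16^3 + 3 × 16^2 + 2 × 16^1 + 1 × 16^0
= 9 × 65536 + 7 × 4096 + 3 × 256 + 2 × 16 + 1 × 1
= 589824 + 28672 + 768 + 32 + 1
= 619297



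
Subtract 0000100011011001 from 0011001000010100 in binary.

Method 1 - Direct subtraction (column by column from the right: bit − bit − borrow-in; if negative, add 2 and borrow 1 from the next column):
borrow: 0001001111110110
        0011001000010100
-       0000100011011001
------------------------
        0010100100111011

Method 2 - Add two's complement:
Two's complement of 0000100011011001: invert → 1111011100100110, add 1 → 1111011100100111
  0011001000010100
+ 1111011100100111
------------------
 10010100100111011  (end carry out of the top bit = 1)
Discarding the end carry: 0010100100111011
Decimal check:
  0011001000010100 = 8192 + 4096 + 512 + 16 + 4 = 12820
  0000100011011001 = 2048 + 128 + 64 + 16 + 8 + 1 = 2265
  12820 - 2265 = 10555, and 0010100100111011 = 8192 + 2048 + 256 + 32 + 16 + 8 + 2 + 1 = 10555 ✓



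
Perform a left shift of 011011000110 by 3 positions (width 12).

Original: 011011000110 (decimal 1734)
Shift left by 3 positions
Append 3 zeros on the right and drop the 3 high bits that overflow the 12-bit width
Result: 011000110000 (decimal 1584)
Equivalent: 1734 << 3 = 1734 × 2^3 = 13872, truncated to 12 bits = 1584



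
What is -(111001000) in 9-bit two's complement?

Original (sign bit 1, negative): 111001000
Step 1 - Invert all bits: 000110111
Step 2 - Add 1: 000111000
Verification: 111001000 + 000111000 = 1000000000; discarding the end carry (carry out of the top bit) leaves the 9-bit value 000000000, as required for x + (-x)



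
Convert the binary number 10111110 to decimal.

Sum of powers of 2 for each 1-bit:
2^1 + 2^2 + 2^3 + 2^4 + 2^5 + 2^7
= 2 + 4 + 8 + 16 + 32 + 128
= 190



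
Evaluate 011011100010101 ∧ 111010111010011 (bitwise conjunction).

AND: 1 only when both bits are 1
  011011100010101
& 111010111010011
-----------------
  011010100010001
Decimal: 14101 & 30163 = 13585



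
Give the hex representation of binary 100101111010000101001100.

Group into 4-bit nibbles from right:
  1001 = 9
  0111 = 7
  1010 = A
  0001 = 1
  0100 = 4
  1100 = C
Result: 97A14C



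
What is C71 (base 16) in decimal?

Expand by place value (powers of 16):
Digit values: C = 12
C71 = 12 × 16^2 + 7 × 16^1 + 1 × 16^0
= 12 × 256 + 7 × 16 + 1 × 1
= 3072 + 112 + 1
= 3185



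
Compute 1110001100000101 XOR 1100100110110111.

XOR: 1 when bits differ
  1110001100000101
^ 1100100110110111
------------------
  0010101010110010
Decimal: 58117 ^ 51639 = 10930



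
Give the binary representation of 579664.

Using repeated division by 2:
579664 ÷ 2 = 289832 remainder 0
289832 ÷ 2 = 144916 remainder 0
144916 ÷ 2 = 72458 remainder 0
72458 ÷ 2 = 36229 remainder 0
36229 ÷ 2 = 18114 remainder 1
18114 ÷ 2 = 9057 remainder 0
9057 ÷ 2 = 4528 remainder 1
4528 ÷ 2 = 2264 remainder 0
2264 ÷ 2 = 1132 remainder 0
1132 ÷ 2 = 566 remainder 0
566 ÷ 2 = 283 remainder 0
283 ÷ 2 = 141 remainder 1
141 ÷ 2 = 70 remainder 1
70 ÷ 2 = 35 remainder 0
35 ÷ 2 = 17 remainder 1
17 ÷ 2 = 8 remainder 1
8 ÷ 2 = 4 remainder 0
4 ÷ 2 = 2 remainder 0
2 ÷ 2 = 1 remainder 0
1 ÷ 2 = 0 remainder 1
Reading remainders bottom to top: 10001101100001010000



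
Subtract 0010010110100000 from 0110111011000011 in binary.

Method 1 - Direct subtraction (column by column from the right: bit − bit − borrow-in; if negative, add 2 and borrow 1 from the next column):
borrow: 0000001001000000
        0110111011000011
-       0010010110100000
------------------------
        0100100100100011

Method 2 - Add two's complement:
Two's complement of 0010010110100000: invert → 1101101001011111, add 1 → 1101101001100000
  0110111011000011
+ 1101101001100000
------------------
 10100100100100011  (end carry out of the top bit = 1)
Discarding the end carry: 0100100100100011
Decimal check:
  0110111011000011 = 16384 + 8192 + 2048 + 1024 + 512 + 128 + 64 + 2 + 1 = 28355
  0010010110100000 = 8192 + 1024 + 256 + 128 + 32 = 9632
  28355 - 9632 = 18723, and 0100100100100011 = 16384 + 2048 + 256 + 32 + 2 + 1 = 18723 ✓



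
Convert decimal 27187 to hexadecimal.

Using repeated division by 16 (digits 10–15 are A–F):
27187 ÷ 16 = 1699 remainder 3
1699 ÷ 16 = 106 remainder 3
106 ÷ 16 = 6 remainder 10 (A)
6 ÷ 16 = 0 remainder 6
Reading remainders bottom to top: 6A33



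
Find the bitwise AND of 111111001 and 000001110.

AND: 1 only when both bits are 1
  111111001
& 000001110
-----------
  000001000
Decimal: 505 & 14 = 8



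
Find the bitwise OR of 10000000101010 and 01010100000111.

OR: 1 when either bit is 1
  10000000101010
| 01010100000111
----------------
  11010100101111
Decimal: 8234 | 5383 = 13615



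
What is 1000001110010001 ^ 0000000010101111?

XOR: 1 when bits differ
  1000001110010001
^ 0000000010101111
------------------
  1000001100111110
Decimal: 33681 ^ 175 = 33598



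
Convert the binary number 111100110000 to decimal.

Sum of powers of 2 for each 1-bit:
2^4 + 2^5 + 2^8 + 2^9 + 2^10 + 2^11
= 16 + 32 + 256 + 512 + 1024 + 2048
= 3888



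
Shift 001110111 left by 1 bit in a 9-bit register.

Original: 001110111 (decimal 119)
Shift left by 1 position
Append 1 zero on the right
Result: 011101110 (decimal 238)
Equivalent: 119 << 1 = 119 × 2^1 = 238



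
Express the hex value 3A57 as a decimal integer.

Expand by place value (powers of 16):
Digit values: A = 10
3A57 = 3 × 16^3 + 10 × 16^2 + 5 × 16^1 + 7 × 16^0
= 3 × 4096 + 10 × 256 + 5 × 16 + 7 × 1
= 12288 + 2560 + 80 + 7
= 14935



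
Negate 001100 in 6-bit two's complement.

Original: 001100
Step 1 - Invert all bits: 110011
Step 2 - Add 1: 110100
Verification: 001100 + 110100 = 1000000; discarding the end carry (carry out of the top bit) leaves the 6-bit value 000000, as required for x + (-x)



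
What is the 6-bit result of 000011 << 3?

Original: 000011 (decimal 3)
Shift left by 3 positions
Append 3 zeros on the right
Result: 011000 (decimal 24)
Equivalent: 3 << 3 = 3 × 2^3 = 24



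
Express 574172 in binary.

Using repeated division by 2:
574172 ÷ 2 = 287086 remainder 0
287086 ÷ 2 = 143543 remainder 0
143543 ÷ 2 = 71771 remainder 1
71771 ÷ 2 = 35885 remainder 1
35885 ÷ 2 = 17942 remainder 1
17942 ÷ 2 = 8971 remainder 0
8971 ÷ 2 = 4485 remainder 1
4485 ÷ 2 = 2242 remainder 1
2242 ÷ 2 = 1121 remainder 0
1121 ÷ 2 = 560 remainder 1
560 ÷ 2 = 280 remainder 0
280 ÷ 2 = 140 remainder 0
140 ÷ 2 = 70 remainder 0
70 ÷ 2 = 35 remainder 0
35 ÷ 2 = 17 remainder 1
17 ÷ 2 = 8 remainder 1
8 ÷ 2 = 4 remainder 0
4 ÷ 2 = 2 remainder 0
2 ÷ 2 = 1 remainder 0
1 ÷ 2 = 0 remainder 1
Reading remainders bottom to top: 10001100001011011100



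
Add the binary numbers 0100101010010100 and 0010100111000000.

Add column by column from the right: bit + bit + carry-in; write the sum mod 2, carry 1 when the sum is 2 or 3.
carry:  0001011100000000
        0100101010010100
+       0010100111000000
------------------------
       00111010001010100
(the carry out of the leftmost column, 0, becomes the leading bit)
Decimal check:
  0100101010010100 = 16384 + 2048 + 512 + 128 + 16 + 4 = 19092
  0010100111000000 = 8192 + 2048 + 256 + 128 + 64 = 10688
  19092 + 10688 = 29780, and 00111010001010100 = 16384 + 8192 + 4096 + 1024 + 64 + 16 + 4 = 29780 ✓



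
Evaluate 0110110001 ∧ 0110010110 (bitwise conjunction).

AND: 1 only when both bits are 1
  0110110001
& 0110010110
------------
  0110010000
Decimal: 433 & 406 = 400



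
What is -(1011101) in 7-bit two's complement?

Original (sign bit 1, negative): 1011101
Step 1 - Invert all bits: 0100010
Step 2 - Add 1: 0100011
Verification: 1011101 + 0100011 = 10000000; discarding the end carry (carry out of the top bit) leaves the 7-bit value 0000000, as required for x + (-x)



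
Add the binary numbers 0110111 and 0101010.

Add column by column from the right: bit + bit + carry-in; write the sum mod 2, carry 1 when the sum is 2 or 3.
carry:  1111100
        0110111
+       0101010
---------------
       01100001
(the carry out of the leftmost column, 0, becomes the leading bit)
Decimal check:
  0110111 = 32 + 16 + 4 + 2 + 1 = 55
  0101010 = 32 + 8 + 2 = 42
  55 + 42 = 97, and 01100001 = 64 + 32 + 1 = 97 ✓



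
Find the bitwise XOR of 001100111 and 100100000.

XOR: 1 when bits differ
  001100111
^ 100100000
-----------
  101000111
Decimal: 103 ^ 288 = 327



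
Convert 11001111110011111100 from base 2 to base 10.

Sum of powers of 2 for each 1-bit:
2^2 + 2^3 + 2^4 + 2^5 + 2^6 + 2^7 + 2^10 + 2^11 + 2^12 + 2^13 + 2^14 + 2^15 + 2^18 + 2^19
= 4 + 8 + 16 + 32 + 64 + 128 + 1024 + 2048 + 4096 + 8192 + 16384 + 32768 + 262144 + 524288
= 851196



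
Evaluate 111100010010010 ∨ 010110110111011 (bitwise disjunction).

OR: 1 when either bit is 1
  111100010010010
| 010110110111011
-----------------
  111110110111011
Decimal: 30866 | 11707 = 32187



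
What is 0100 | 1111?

OR: 1 when either bit is 1
  0100
| 1111
------
  1111
Decimal: 4 | 15 = 15



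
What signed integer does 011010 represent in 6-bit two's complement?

Binary: 011010
Sign bit: 0 (non-negative)
Read directly as an unsigned value:
011010 = 16 + 8 + 2 = 26
Value: 26



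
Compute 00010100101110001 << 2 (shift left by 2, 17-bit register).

Original: 00010100101110001 (decimal 10609)
Shift left by 2 positions
Append 2 zeros on the right
Result: 01010010111000100 (decimal 42436)
Equivalent: 10609 << 2 = 10609 × 2^2 = 42436



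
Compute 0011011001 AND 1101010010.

AND: 1 only when both bits are 1
  0011011001
& 1101010010
------------
  0001010000
Decimal: 217 & 850 = 80



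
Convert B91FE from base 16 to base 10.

Expand by place value (powers of 16):
Digit values: B = 11, F = 15, E = 14
B91FE = 11 × 16^4 + 9 × 16^3 + 1 × 16^2 + 15 × 16^1 + 14 × 16^0
= 11 × 65536 + 9 × 4096 + 1 × 256 + 15 × 16 + 14 × 1
= 720896 + 36864 + 256 + 240 + 14
= 758270



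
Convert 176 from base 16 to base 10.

Expand by place value (powers of 16):
176 = 1 × 16^2 + 7 × 16^1 + 6 × 16^0
= 1 × 256 + 7 × 16 + 6 × 1
= 256 + 112 + 6
= 374



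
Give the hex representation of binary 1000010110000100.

Group into 4-bit nibbles from right:
  1000 = 8
  0101 = 5
  1000 = 8
  0100 = 4
Result: 8584



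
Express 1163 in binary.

Using repeated division by 2:
1163 ÷ 2 = 581 remainder 1
581 ÷ 2 = 290 remainder 1
290 ÷ 2 = 145 remainder 0
145 ÷ 2 = 72 remainder 1
72 ÷ 2 = 36 remainder 0
36 ÷ 2 = 18 remainder 0
18 ÷ 2 = 9 remainder 0
9 ÷ 2 = 4 remainder 1
4 ÷ 2 = 2 remainder 0
2 ÷ 2 = 1 remainder 0
1 ÷ 2 = 0 remainder 1
Reading remainders bottom to top: 10010001011



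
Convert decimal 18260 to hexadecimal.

Using repeated division by 16 (digits 10–15 are A–F):
18260 ÷ 16 = 1141 remainder 4
1141 ÷ 16 = 71 remainder 5
71 ÷ 16 = 4 remainder 7
4 ÷ 16 = 0 remainder 4
Reading remainders bottom to top: 4754



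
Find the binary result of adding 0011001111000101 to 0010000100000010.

Add column by column from the right: bit + bit + carry-in; write the sum mod 2, carry 1 when the sum is 2 or 3.
carry:  0100011000000000
        0011001111000101
+       0010000100000010
------------------------
       00101010011000111
(the carry out of the leftmost column, 0, becomes the leading bit)
Decimal check:
  0011001111000101 = 8192 + 4096 + 512 + 256 + 128 + 64 + 4 + 1 = 13253
  0010000100000010 = 8192 + 256 + 2 = 8450
  13253 + 8450 = 21703, and 00101010011000111 = 16384 + 4096 + 1024 + 128 + 64 + 4 + 2 + 1 = 21703 ✓



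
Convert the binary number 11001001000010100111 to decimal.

Sum of powers of 2 for each 1-bit:
2^0 + 2^1 + 2^2 + 2^5 + 2^7 + 2^12 + 2^15 + 2^18 + 2^19
= 1 + 2 + 4 + 32 + 128 + 4096 + 32768 + 262144 + 524288
= 823463



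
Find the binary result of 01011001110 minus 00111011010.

Method 1 - Direct subtraction (column by column from the right: bit − bit − borrow-in; if negative, add 2 and borrow 1 from the next column):
borrow: 01111100000
        01011001110
-       00111011010
-------------------
        00011110100

Method 2 - Add two's complement:
Two's complement of 00111011010: invert → 11000100101, add 1 → 11000100110
  01011001110
+ 11000100110
-------------
 100011110100  (end carry out of the top bit = 1)
Discarding the end carry: 00011110100
Decimal check:
  01011001110 = 512 + 128 + 64 + 8 + 4 + 2 = 718
  00111011010 = 256 + 128 + 64 + 16 + 8 + 2 = 474
  718 - 474 = 244, and 00011110100 = 128 + 64 + 32 + 16 + 4 = 244 ✓



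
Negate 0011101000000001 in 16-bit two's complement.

Original: 0011101000000001
Step 1 - Invert all bits: 1100010111111110
Step 2 - Add 1: 1100010111111111
Verification: 0011101000000001 + 1100010111111111 = 10000000000000000; discarding the end carry (carry out of the top bit) leaves the 16-bit value 0000000000000000, as required for x + (-x)



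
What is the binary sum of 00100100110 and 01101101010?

Add column by column from the right: bit + bit + carry-in; write the sum mod 2, carry 1 when the sum is 2 or 3.
carry:  11011011100
        00100100110
+       01101101010
-------------------
       010010010000
(the carry out of the leftmost column, 0, becomes the leading bit)
Decimal check:
  00100100110 = 256 + 32 + 4 + 2 = 294
  01101101010 = 512 + 256 + 64 + 32 + 8 + 2 = 874
  294 + 874 = 1168, and 010010010000 = 1024 + 128 + 16 = 1168 ✓



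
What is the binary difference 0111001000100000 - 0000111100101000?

Method 1 - Direct subtraction (column by column from the right: bit − bit − borrow-in; if negative, add 2 and borrow 1 from the next column):
borrow: 0001111111110000
        0111001000100000
-       0000111100101000
------------------------
        0110001011111000

Method 2 - Add two's complement:
Two's complement of 0000111100101000: invert → 1111000011010111, add 1 → 1111000011011000
  0111001000100000
+ 1111000011011000
------------------
 10110001011111000  (end carry out of the top bit = 1)
Discarding the end carry: 0110001011111000
Decimal check:
  0111001000100000 = 16384 + 8192 + 4096 + 512 + 32 = 29216
  0000111100101000 = 2048 + 1024 + 512 + 256 + 32 + 8 = 3880
  29216 - 3880 = 25336, and 0110001011111000 = 16384 + 8192 + 512 + 128 + 64 + 32 + 16 + 8 = 25336 ✓



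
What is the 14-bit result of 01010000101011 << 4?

Original: 01010000101011 (decimal 5163)
Shift left by 4 positions
Append 4 zeros on the right and drop the 4 high bits that overflow the 14-bit width
Result: 00001010110000 (decimal 688)
Equivalent: 5163 << 4 = 5163 × 2^4 = 82608, truncated to 14 bits = 688



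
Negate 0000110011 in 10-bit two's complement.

Original: 0000110011
Step 1 - Invert all bits: 1111001100
Step 2 - Add 1: 1111001101
Verification: 0000110011 + 1111001101 = 10000000000; discarding the end carry (carry out of the top bit) leaves the 10-bit value 0000000000, as required for x + (-x)



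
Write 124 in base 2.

Using repeated division by 2:
124 ÷ 2 = 62 remainder 0
62 ÷ 2 = 31 remainder 0
31 ÷ 2 = 15 remainder 1
15 ÷ 2 = 7 remainder 1
7 ÷ 2 = 3 remainder 1
3 ÷ 2 = 1 remainder 1
1 ÷ 2 = 0 remainder 1
Reading remainders bottom to top: 1111100



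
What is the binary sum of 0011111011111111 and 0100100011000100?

Add column by column from the right: bit + bit + carry-in; write the sum mod 2, carry 1 when the sum is 2 or 3.
carry:  1111000111111000
        0011111011111111
+       0100100011000100
------------------------
       01000011111000011
(the carry out of the leftmost column, 0, becomes the leading bit)
Decimal check:
  0011111011111111 = 8192 + 4096 + 2048 + 1024 + 512 + 128 + 64 + 32 + 16 + 8 + 4 + 2 + 1 = 16127
  0100100011000100 = 16384 + 2048 + 128 + 64 + 4 = 18628
  16127 + 18628 = 34755, and 01000011111000011 = 32768 + 1024 + 512 + 256 + 128 + 64 + 2 + 1 = 34755 ✓



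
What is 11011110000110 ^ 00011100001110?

XOR: 1 when bits differ
  11011110000110
^ 00011100001110
----------------
  11000010001000
Decimal: 14214 ^ 1806 = 12424



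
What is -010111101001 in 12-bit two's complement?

Original: 010111101001
Step 1 - Invert all bits: 101000010110
Step 2 - Add 1: 101000010111
Verification: 010111101001 + 101000010111 = 1000000000000; discarding the end carry (carry out of the top bit) leaves the 12-bit value 000000000000, as required for x + (-x)



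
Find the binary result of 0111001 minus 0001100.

Method 1 - Direct subtraction (column by column from the right: bit − bit − borrow-in; if negative, add 2 and borrow 1 from the next column):
borrow: 0011000
        0111001
-       0001100
---------------
        0101101

Method 2 - Add two's complement:
Two's complement of 0001100: invert → 1110011, add 1 → 1110100
  0111001
+ 1110100
---------
 10101101  (end carry out of the top bit = 1)
Discarding the end carry: 0101101
Decimal check:
  0111001 = 32 + 16 + 8 + 1 = 57
  0001100 = 8 + 4 = 12
  57 - 12 = 45, and 0101101 = 32 + 8 + 4 + 1 = 45 ✓



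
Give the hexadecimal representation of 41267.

Using repeated division by 16 (digits 10–15 are A–F):
41267 ÷ 16 = 2579 remainder 3
2579 ÷ 16 = 161 remainder 3
161 ÷ 16 = 10 remainder 1
10 ÷ 16 = 0 remainder 10 (A)
Reading remainders bottom to top: A133



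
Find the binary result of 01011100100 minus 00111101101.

Method 1 - Direct subtraction (column by column from the right: bit − bit − borrow-in; if negative, add 2 and borrow 1 from the next column):
borrow: 01111111110
        01011100100
-       00111101101
-------------------
        00011110111

Method 2 - Add two's complement:
Two's complement of 00111101101: invert → 11000010010, add 1 → 11000010011
  01011100100
+ 11000010011
-------------
 100011110111  (end carry out of the top bit = 1)
Discarding the end carry: 00011110111
Decimal check:
  01011100100 = 512 + 128 + 64 + 32 + 4 = 740
  00111101101 = 256 + 128 + 64 + 32 + 8 + 4 + 1 = 493
  740 - 493 = 247, and 00011110111 = 128 + 64 + 32 + 16 + 4 + 2 + 1 = 247 ✓



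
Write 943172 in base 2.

Using repeated division by 2:
943172 ÷ 2 = 471586 remainder 0
471586 ÷ 2 = 235793 remainder 0
235793 ÷ 2 = 117896 remainder 1
117896 ÷ 2 = 58948 remainder 0
58948 ÷ 2 = 29474 remainder 0
29474 ÷ 2 = 14737 remainder 0
14737 ÷ 2 = 7368 remainder 1
7368 ÷ 2 = 3684 remainder 0
3684 ÷ 2 = 1842 remainder 0
1842 ÷ 2 = 921 remainder 0
921 ÷ 2 = 460 remainder 1
460 ÷ 2 = 230 remainder 0
230 ÷ 2 = 115 remainder 0
115 ÷ 2 = 57 remainder 1
57 ÷ 2 = 28 remainder 1
28 ÷ 2 = 14 remainder 0
14 ÷ 2 = 7 remainder 0
7 ÷ 2 = 3 remainder 1
3 ÷ 2 = 1 remainder 1
1 ÷ 2 = 0 remainder 1
Reading remainders bottom to top: 11100110010001000100



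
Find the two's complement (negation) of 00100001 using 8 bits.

Original: 00100001
Step 1 - Invert all bits: 11011110
Step 2 - Add 1: 11011111
Verification: 00100001 + 11011111 = 100000000; discarding the end carry (carry out of the top bit) leaves the 8-bit value 00000000, as required for x + (-x)



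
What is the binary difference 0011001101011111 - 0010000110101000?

Method 1 - Direct subtraction (column by column from the right: bit − bit − borrow-in; if negative, add 2 and borrow 1 from the next column):
borrow: 0000001101000000
        0011001101011111
-       0010000110101000
------------------------
        0001000110110111

Method 2 - Add two's complement:
Two's complement of 0010000110101000: invert → 1101111001010111, add 1 → 1101111001011000
  0011001101011111
+ 1101111001011000
------------------
 10001000110110111  (end carry out of the top bit = 1)
Discarding the end carry: 0001000110110111
Decimal check:
  0011001101011111 = 8192 + 4096 + 512 + 256 + 64 + 16 + 8 + 4 + 2 + 1 = 13151
  0010000110101000 = 8192 + 256 + 128 + 32 + 8 = 8616
  13151 - 8616 = 4535, and 0001000110110111 = 4096 + 256 + 128 + 32 + 16 + 4 + 2 + 1 = 4535 ✓



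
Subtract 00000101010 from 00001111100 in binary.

Method 1 - Direct subtraction (column by column from the right: bit − bit − borrow-in; if negative, add 2 and borrow 1 from the next column):
borrow: 00000000100
        00001111100
-       00000101010
-------------------
        00001010010

Method 2 - Add two's complement:
Two's complement of 00000101010: invert → 11111010101, add 1 → 11111010110
  00001111100
+ 11111010110
-------------
 100001010010  (end carry out of the top bit = 1)
Discarding the end carry: 00001010010
Decimal check:
  00001111100 = 64 + 32 + 16 + 8 + 4 = 124
  00000101010 = 32 + 8 + 2 = 42
  124 - 42 = 82, and 00001010010 = 64 + 16 + 2 = 82 ✓



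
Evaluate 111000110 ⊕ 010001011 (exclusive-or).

XOR: 1 when bits differ
  111000110
^ 010001011
-----------
  101001101
Decimal: 454 ^ 139 = 333



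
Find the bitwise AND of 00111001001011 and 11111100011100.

AND: 1 only when both bits are 1
  00111001001011
& 11111100011100
----------------
  00111000001000
Decimal: 3659 & 16156 = 3592



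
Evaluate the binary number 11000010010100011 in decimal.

Sum of powers of 2 for each 1-bit:
2^0 + 2^1 + 2^5 + 2^7 + 2^10 + 2^15 + 2^16
= 1 + 2 + 32 + 128 + 1024 + 32768 + 65536
= 99491



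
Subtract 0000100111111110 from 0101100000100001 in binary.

Method 1 - Direct subtraction (column by column from the right: bit − bit − borrow-in; if negative, add 2 and borrow 1 from the next column):
borrow: 0001111111111100
        0101100000100001
-       0000100111111110
------------------------
        0100111000100011

Method 2 - Add two's complement:
Two's complement of 0000100111111110: invert → 1111011000000001, add 1 → 1111011000000010
  0101100000100001
+ 1111011000000010
------------------
 10100111000100011  (end carry out of the top bit = 1)
Discarding the end carry: 0100111000100011
Decimal check:
  0101100000100001 = 16384 + 4096 + 2048 + 32 + 1 = 22561
  0000100111111110 = 2048 + 256 + 128 + 64 + 32 + 16 + 8 + 4 + 2 = 2558
  22561 - 2558 = 20003, and 0100111000100011 = 16384 + 2048 + 1024 + 512 + 32 + 2 + 1 = 20003 ✓



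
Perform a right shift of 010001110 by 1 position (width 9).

Original: 010001110 (decimal 142)
Shift right by 1 position
Drop the 1 low bit; fill with zero on the left
Result: 001000111 (decimal 71)
Equivalent: 142 >> 1 = 142 ÷ 2^1 = 71



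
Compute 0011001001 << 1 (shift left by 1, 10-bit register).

Original: 0011001001 (decimal 201)
Shift left by 1 position
Append 1 zero on the right
Result: 0110010010 (decimal 402)
Equivalent: 201 << 1 = 201 × 2^1 = 402



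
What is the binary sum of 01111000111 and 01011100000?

Add column by column from the right: bit + bit + carry-in; write the sum mod 2, carry 1 when the sum is 2 or 3.
carry:  11110000000
        01111000111
+       01011100000
-------------------
       011010100111
(the carry out of the leftmost column, 0, becomes the leading bit)
Decimal check:
  01111000111 = 512 + 256 + 128 + 64 + 4 + 2 + 1 = 967
  01011100000 = 512 + 128 + 64 + 32 = 736
  967 + 736 = 1703, and 011010100111 = 1024 + 512 + 128 + 32 + 4 + 2 + 1 = 1703 ✓

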